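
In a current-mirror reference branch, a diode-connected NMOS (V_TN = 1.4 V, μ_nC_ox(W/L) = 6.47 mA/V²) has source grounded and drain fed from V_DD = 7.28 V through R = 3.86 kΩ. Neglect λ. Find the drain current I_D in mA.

I_D = 1.36 mA

With gate tied to drain, V_GS = V_DS ≥ V_GS − V_TN, so the device is in saturation.
KCL at the drain: ½ k_n (V_GS − V_TN)² = (V_DD − V_GS)/R.
Let x = V_GS − 1.4. Then 12.5 x² + x − 5.88 = 0, giving x = 0.647 V (positive root), so V_GS = 2.05 V.
I_D = (V_DD − V_GS)/R = (7.28 − 2.05) / 3.86 = 1.36 mA.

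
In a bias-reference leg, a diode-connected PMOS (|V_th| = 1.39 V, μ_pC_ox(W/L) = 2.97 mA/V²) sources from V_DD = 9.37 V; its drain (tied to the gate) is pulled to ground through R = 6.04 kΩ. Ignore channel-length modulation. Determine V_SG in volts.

With gate tied to drain, V_SG = V_SD ≥ V_SG − |V_th|, so the device is in saturation.
KCL at the drain: ½ k_p (V_SG − |V_th|)² = (V_DD − V_SG)/R.
Let x = V_SG − 1.39. Then 8.97 x² + x − 7.98 = 0, giving x = 0.889 V (positive root), so V_SG = 2.28 V.
I_D = (V_DD − V_SG)/R = (9.37 − 2.28) / 6.04 = 1.17 mA.

V_SG = 2.28 V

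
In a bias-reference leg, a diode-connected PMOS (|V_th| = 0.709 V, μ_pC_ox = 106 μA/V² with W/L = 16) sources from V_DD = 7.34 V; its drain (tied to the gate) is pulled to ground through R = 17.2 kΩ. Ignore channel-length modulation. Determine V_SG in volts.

V_SG = 1.35 V

With gate tied to drain, V_SG = V_SD ≥ V_SG − |V_th|, so the device is in saturation.
k_p = μ_pC_ox · (W/L) = 1.696 mA/V².
KCL at the drain: ½ k_p (V_SG − |V_th|)² = (V_DD − V_SG)/R.
Let x = V_SG − 0.709. Then 14.6 x² + x − 6.631 = 0, giving x = 0.641 V (positive root), so V_SG = 1.35 V.
I_D = (V_DD − V_SG)/R = (7.34 − 1.35) / 17.2 = 0.348 mA.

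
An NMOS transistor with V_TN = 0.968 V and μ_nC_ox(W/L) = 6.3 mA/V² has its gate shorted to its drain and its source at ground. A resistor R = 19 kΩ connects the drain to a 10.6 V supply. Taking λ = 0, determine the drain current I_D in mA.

I_D = 0.486 mA

With gate tied to drain, V_GS = V_DS ≥ V_GS − V_TN, so the device is in saturation.
KCL at the drain: ½ k_n (V_GS − V_TN)² = (V_DD − V_GS)/R.
Let x = V_GS − 0.968. Then 59.9 x² + x − 9.632 = 0, giving x = 0.393 V (positive root), so V_GS = 1.36 V.
I_D = (V_DD − V_GS)/R = (10.6 − 1.36) / 19 = 0.486 mA.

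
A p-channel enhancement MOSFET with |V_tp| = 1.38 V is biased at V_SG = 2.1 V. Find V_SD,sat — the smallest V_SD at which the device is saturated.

The boundary between triode and saturation is V_SD = V_SG − |V_tp| = V_ov.
V_ov = 2.1 − 1.38 = 0.72 V.

V_SD,sat = 0.720 V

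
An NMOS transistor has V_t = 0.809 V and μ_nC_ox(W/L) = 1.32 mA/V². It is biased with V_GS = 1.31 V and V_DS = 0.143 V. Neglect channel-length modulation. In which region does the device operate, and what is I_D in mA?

V_ov = V_GS − V_t = 1.31 − 0.809 = 0.501 V.
Since V_DS = 0.143 V < V_ov = 0.501 V, the device is in the triode region.
I_D = k_n [V_ov · V_DS − ½ V_DS²] = 1.32 × [0.501 × 0.143 − 0.5 × 0.143²] = 0.0811 mA.

Triode; I_D = 0.0811 mA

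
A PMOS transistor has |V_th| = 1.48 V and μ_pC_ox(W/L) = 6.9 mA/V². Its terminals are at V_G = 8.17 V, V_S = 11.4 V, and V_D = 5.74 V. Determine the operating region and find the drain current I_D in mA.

V_SG = V_S − V_G = 11.4 − 8.17 = 3.23 V; V_SD = V_S − V_D = 11.4 − 5.74 = 5.66 V.
V_ov = V_SG − |V_th| = 3.23 − 1.48 = 1.75 V.
Since V_SD = 5.66 V ≥ V_ov = 1.75 V, the device is in saturation.
I_D = ½ k_p V_ov² = 0.5 × 6.9 × 1.75² = 10.6 mA.

Saturation; I_D = 10.6 mA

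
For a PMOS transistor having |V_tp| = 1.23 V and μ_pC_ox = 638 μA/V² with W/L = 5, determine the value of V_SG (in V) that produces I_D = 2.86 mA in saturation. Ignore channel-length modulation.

k_p = μ_pC_ox · (W/L) = 3.19 mA/V².
In saturation I_D = ½ k_p (V_SG − |V_tp|)², so V_SG − |V_tp| = √(2 I_D / k_p) = √(2 × 2.86 / 3.19) = 1.34 V.
V_SG = 1.23 + 1.34 = 2.57 V.

V_SG = 2.57 V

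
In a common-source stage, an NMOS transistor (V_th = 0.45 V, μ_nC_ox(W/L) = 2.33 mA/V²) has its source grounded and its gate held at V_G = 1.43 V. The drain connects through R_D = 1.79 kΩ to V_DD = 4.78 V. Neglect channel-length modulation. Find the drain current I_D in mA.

I_D = 1.12 mA

V_GS = V_G = 1.43 V, so V_ov = 1.43 − 0.45 = 0.98 V.
Assume saturation: I_D = ½ k_n V_ov² = 0.5 × 2.33 × 0.98² = 1.12 mA, giving V_DS = V_DD − I_D R_D = 4.78 − 1.12 × 1.79 = 2.78 V.
V_DS = 2.78 V ≥ V_ov = 0.98 V, confirming saturation.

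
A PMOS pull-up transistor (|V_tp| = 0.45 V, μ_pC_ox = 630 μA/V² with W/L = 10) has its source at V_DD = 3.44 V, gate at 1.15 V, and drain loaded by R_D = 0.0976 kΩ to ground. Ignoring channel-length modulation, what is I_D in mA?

I_D = 10.7 mA

V_SG = V_DD − V_G = 3.44 − 1.15 = 2.29 V, so V_ov = 2.29 − 0.45 = 1.84 V.
k_p = μ_pC_ox · (W/L) = 6.3 mA/V².
Assume saturation: I_D = ½ k_p V_ov² = 0.5 × 6.3 × 1.84² = 10.7 mA, giving V_SD = V_DD − I_D R_D = 3.44 − 10.7 × 0.0976 = 2.4 V.
V_SD = 2.4 V ≥ V_ov = 1.84 V, confirming saturation.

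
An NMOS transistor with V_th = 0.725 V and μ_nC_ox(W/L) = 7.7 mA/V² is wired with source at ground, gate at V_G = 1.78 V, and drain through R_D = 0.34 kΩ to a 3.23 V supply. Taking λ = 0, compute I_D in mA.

V_GS = V_G = 1.78 V, so V_ov = 1.78 − 0.725 = 1.06 V.
Assume saturation: I_D = ½ k_n V_ov² = 0.5 × 7.7 × 1.06² = 4.29 mA, giving V_DS = V_DD − I_D R_D = 3.23 − 4.29 × 0.34 = 1.77 V.
V_DS = 1.77 V ≥ V_ov = 1.06 V, confirming saturation.

I_D = 4.29 mA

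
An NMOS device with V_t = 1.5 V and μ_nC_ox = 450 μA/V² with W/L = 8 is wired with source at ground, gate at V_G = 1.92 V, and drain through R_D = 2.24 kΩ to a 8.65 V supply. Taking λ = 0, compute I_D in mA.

I_D = 0.318 mA

V_GS = V_G = 1.92 V, so V_ov = 1.92 − 1.5 = 0.42 V.
k_n = μ_nC_ox · (W/L) = 3.6 mA/V².
Assume saturation: I_D = ½ k_n V_ov² = 0.5 × 3.6 × 0.42² = 0.318 mA, giving V_DS = V_DD − I_D R_D = 8.65 − 0.318 × 2.24 = 7.94 V.
V_DS = 7.94 V ≥ V_ov = 0.42 V, confirming saturation.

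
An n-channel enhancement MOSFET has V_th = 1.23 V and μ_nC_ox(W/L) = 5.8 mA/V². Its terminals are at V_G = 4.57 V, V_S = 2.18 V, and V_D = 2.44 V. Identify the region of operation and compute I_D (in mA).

V_GS = V_G − V_S = 4.57 − 2.18 = 2.39 V; V_DS = V_D − V_S = 2.44 − 2.18 = 0.26 V.
V_ov = V_GS − V_th = 2.39 − 1.23 = 1.16 V.
Since V_DS = 0.26 V < V_ov = 1.16 V, the device is in the triode region.
I_D = k_n [V_ov · V_DS − ½ V_DS²] = 5.8 × [1.16 × 0.26 − 0.5 × 0.26²] = 1.55 mA.

Triode; I_D = 1.55 mA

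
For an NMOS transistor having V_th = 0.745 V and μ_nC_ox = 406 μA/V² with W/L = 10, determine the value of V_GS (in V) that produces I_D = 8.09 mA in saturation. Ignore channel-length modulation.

k_n = μ_nC_ox · (W/L) = 4.06 mA/V².
In saturation I_D = ½ k_n (V_GS − V_th)², so V_GS − V_th = √(2 I_D / k_n) = √(2 × 8.09 / 4.06) = 2 V.
V_GS = 0.745 + 2 = 2.74 V.

V_GS = 2.74 V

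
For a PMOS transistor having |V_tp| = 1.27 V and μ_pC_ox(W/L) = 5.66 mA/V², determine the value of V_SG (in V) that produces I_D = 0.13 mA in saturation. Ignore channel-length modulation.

V_SG = 1.48 V

In saturation I_D = ½ k_p (V_SG − |V_tp|)², so V_SG − |V_tp| = √(2 I_D / k_p) = √(2 × 0.13 / 5.66) = 0.214 V.
V_SG = 1.27 + 0.214 = 1.48 V.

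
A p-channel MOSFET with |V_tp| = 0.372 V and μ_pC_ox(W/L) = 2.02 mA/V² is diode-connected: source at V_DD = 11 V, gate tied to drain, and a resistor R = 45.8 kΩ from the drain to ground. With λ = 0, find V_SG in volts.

With gate tied to drain, V_SG = V_SD ≥ V_SG − |V_tp|, so the device is in saturation.
KCL at the drain: ½ k_p (V_SG − |V_tp|)² = (V_DD − V_SG)/R.
Let x = V_SG − 0.372. Then 46.3 x² + x − 10.63 = 0, giving x = 0.469 V (positive root), so V_SG = 0.841 V.
I_D = (V_DD − V_SG)/R = (11 − 0.841) / 45.8 = 0.222 mA.

V_SG = 0.841 V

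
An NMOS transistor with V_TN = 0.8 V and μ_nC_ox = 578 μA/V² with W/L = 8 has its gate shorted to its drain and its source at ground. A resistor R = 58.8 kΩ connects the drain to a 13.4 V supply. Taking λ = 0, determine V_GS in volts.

V_GS = 1.10 V

With gate tied to drain, V_GS = V_DS ≥ V_GS − V_TN, so the device is in saturation.
k_n = μ_nC_ox · (W/L) = 4.624 mA/V².
KCL at the drain: ½ k_n (V_GS − V_TN)² = (V_DD − V_GS)/R.
Let x = V_GS − 0.8. Then 136 x² + x − 12.6 = 0, giving x = 0.301 V (positive root), so V_GS = 1.1 V.
I_D = (V_DD − V_GS)/R = (13.4 − 1.1) / 58.8 = 0.209 mA.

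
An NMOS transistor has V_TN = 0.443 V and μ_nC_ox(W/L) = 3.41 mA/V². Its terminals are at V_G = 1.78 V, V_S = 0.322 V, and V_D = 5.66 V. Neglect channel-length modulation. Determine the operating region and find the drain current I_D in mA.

Saturation; I_D = 1.76 mA

V_GS = V_G − V_S = 1.78 − 0.322 = 1.46 V; V_DS = V_D − V_S = 5.66 − 0.322 = 5.34 V.
V_ov = V_GS − V_TN = 1.46 − 0.443 = 1.01 V.
Since V_DS = 5.34 V ≥ V_ov = 1.01 V, the device is in saturation.
I_D = ½ k_n V_ov² = 0.5 × 3.41 × 1.01² = 1.76 mA.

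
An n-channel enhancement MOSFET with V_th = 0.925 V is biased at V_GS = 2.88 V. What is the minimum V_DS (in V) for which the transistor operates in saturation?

The boundary between triode and saturation is V_DS = V_GS − V_th = V_ov.
V_ov = 2.88 − 0.925 = 1.95 V.

V_DS,sat = 1.95 V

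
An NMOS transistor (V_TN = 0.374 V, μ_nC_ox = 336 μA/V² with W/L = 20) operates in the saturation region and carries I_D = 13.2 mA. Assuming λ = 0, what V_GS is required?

V_GS = 2.36 V

k_n = μ_nC_ox · (W/L) = 6.72 mA/V².
In saturation I_D = ½ k_n (V_GS − V_TN)², so V_GS − V_TN = √(2 I_D / k_n) = √(2 × 13.2 / 6.72) = 1.98 V.
V_GS = 0.374 + 1.98 = 2.36 V.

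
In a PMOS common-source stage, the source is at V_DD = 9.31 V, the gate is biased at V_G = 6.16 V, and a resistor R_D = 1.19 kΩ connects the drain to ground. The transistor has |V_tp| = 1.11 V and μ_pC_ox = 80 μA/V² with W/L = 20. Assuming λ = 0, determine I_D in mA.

I_D = 3.33 mA

V_SG = V_DD − V_G = 9.31 − 6.16 = 3.15 V, so V_ov = 3.15 − 1.11 = 2.04 V.
k_p = μ_pC_ox · (W/L) = 1.6 mA/V².
Assume saturation: I_D = ½ k_p V_ov² = 0.5 × 1.6 × 2.04² = 3.33 mA, giving V_SD = V_DD − I_D R_D = 9.31 − 3.33 × 1.19 = 5.35 V.
V_SD = 5.35 V ≥ V_ov = 2.04 V, confirming saturation.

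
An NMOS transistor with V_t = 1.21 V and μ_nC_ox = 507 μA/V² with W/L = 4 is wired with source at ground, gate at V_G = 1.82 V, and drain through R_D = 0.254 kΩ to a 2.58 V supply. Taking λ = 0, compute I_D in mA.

I_D = 0.377 mA

V_GS = V_G = 1.82 V, so V_ov = 1.82 − 1.21 = 0.61 V.
k_n = μ_nC_ox · (W/L) = 2.028 mA/V².
Assume saturation: I_D = ½ k_n V_ov² = 0.5 × 2.028 × 0.61² = 0.377 mA, giving V_DS = V_DD − I_D R_D = 2.58 − 0.377 × 0.254 = 2.48 V.
V_DS = 2.48 V ≥ V_ov = 0.61 V, confirming saturation.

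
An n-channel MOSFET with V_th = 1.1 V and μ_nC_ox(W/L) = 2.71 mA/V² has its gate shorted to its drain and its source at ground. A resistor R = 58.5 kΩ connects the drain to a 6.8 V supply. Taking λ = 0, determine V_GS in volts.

V_GS = 1.36 V

With gate tied to drain, V_GS = V_DS ≥ V_GS − V_th, so the device is in saturation.
KCL at the drain: ½ k_n (V_GS − V_th)² = (V_DD − V_GS)/R.
Let x = V_GS − 1.1. Then 79.3 x² + x − 5.7 = 0, giving x = 0.262 V (positive root), so V_GS = 1.36 V.
I_D = (V_DD − V_GS)/R = (6.8 − 1.36) / 58.5 = 0.093 mA.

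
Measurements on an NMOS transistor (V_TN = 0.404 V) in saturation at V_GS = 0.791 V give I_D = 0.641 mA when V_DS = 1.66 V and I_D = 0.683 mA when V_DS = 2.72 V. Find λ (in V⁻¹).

λ = 0.0689 V⁻¹

With V_GS fixed, I_D ∝ (1 + λ V_DS) in saturation, so I_D2/I_D1 = (1 + λ V_DS2)/(1 + λ V_DS1).
0.683/0.641 = 1.066 = (1 + 2.72 λ)/(1 + 1.66 λ).
Solving: λ (I_D1 V_DS2 − I_D2 V_DS1) = I_D2 − I_D1, so λ = (0.683 − 0.641) / (0.641 × 2.72 − 0.683 × 1.66) = 0.042 / 0.61 = 0.0689 V⁻¹.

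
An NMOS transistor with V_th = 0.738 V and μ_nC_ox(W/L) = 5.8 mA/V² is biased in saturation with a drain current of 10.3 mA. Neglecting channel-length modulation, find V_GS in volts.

In saturation I_D = ½ k_n (V_GS − V_th)², so V_GS − V_th = √(2 I_D / k_n) = √(2 × 10.3 / 5.8) = 1.88 V.
V_GS = 0.738 + 1.88 = 2.62 V.

V_GS = 2.62 V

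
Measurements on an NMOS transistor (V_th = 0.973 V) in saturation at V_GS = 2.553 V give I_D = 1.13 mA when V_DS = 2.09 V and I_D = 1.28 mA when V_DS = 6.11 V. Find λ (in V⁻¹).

λ = 0.0355 V⁻¹

With V_GS fixed, I_D ∝ (1 + λ V_DS) in saturation, so I_D2/I_D1 = (1 + λ V_DS2)/(1 + λ V_DS1).
1.28/1.13 = 1.133 = (1 + 6.11 λ)/(1 + 2.09 λ).
Solving: λ (I_D1 V_DS2 − I_D2 V_DS1) = I_D2 − I_D1, so λ = (1.28 − 1.13) / (1.13 × 6.11 − 1.28 × 2.09) = 0.15 / 4.23 = 0.0355 V⁻¹.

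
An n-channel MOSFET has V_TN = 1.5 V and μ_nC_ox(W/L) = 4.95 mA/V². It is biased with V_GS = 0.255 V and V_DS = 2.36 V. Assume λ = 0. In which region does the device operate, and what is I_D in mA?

Cutoff; I_D = 0 mA

V_GS = 0.255 V < V_TN = 1.5 V, so the transistor is in cutoff.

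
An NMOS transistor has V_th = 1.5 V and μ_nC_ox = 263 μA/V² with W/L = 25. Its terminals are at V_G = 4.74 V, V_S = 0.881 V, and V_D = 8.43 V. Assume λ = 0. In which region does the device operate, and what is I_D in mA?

Saturation; I_D = 18.3 mA

V_GS = V_G − V_S = 4.74 − 0.881 = 3.86 V; V_DS = V_D − V_S = 8.43 − 0.881 = 7.55 V.
k_n = μ_nC_ox · (W/L) = 6.575 mA/V².
V_ov = V_GS − V_th = 3.86 − 1.5 = 2.36 V.
Since V_DS = 7.55 V ≥ V_ov = 2.36 V, the device is in saturation.
I_D = ½ k_n V_ov² = 0.5 × 6.575 × 2.36² = 18.3 mA.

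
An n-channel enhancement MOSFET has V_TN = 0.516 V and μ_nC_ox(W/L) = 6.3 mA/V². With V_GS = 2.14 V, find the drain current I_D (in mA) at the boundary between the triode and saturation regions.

I_D = 8.31 mA

At the boundary V_DS = V_ov = V_GS − V_TN = 2.14 − 0.516 = 1.62 V.
I_D = ½ k_n V_ov² = 0.5 × 6.3 × 1.62² = 8.31 mA.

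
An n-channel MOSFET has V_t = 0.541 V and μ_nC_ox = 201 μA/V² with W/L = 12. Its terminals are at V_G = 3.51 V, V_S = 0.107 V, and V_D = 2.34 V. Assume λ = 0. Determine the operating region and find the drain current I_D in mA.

V_GS = V_G − V_S = 3.51 − 0.107 = 3.4 V; V_DS = V_D − V_S = 2.34 − 0.107 = 2.23 V.
k_n = μ_nC_ox · (W/L) = 2.412 mA/V².
V_ov = V_GS − V_t = 3.4 − 0.541 = 2.86 V.
Since V_DS = 2.23 V < V_ov = 2.86 V, the device is in the triode region.
I_D = k_n [V_ov · V_DS − ½ V_DS²] = 2.412 × [2.86 × 2.23 − 0.5 × 2.23²] = 9.4 mA.

Triode; I_D = 9.40 mA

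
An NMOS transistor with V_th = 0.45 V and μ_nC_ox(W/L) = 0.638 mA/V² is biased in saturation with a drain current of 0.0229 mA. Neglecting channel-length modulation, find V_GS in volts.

V_GS = 0.718 V

In saturation I_D = ½ k_n (V_GS − V_th)², so V_GS − V_th = √(2 I_D / k_n) = √(2 × 0.0229 / 0.638) = 0.268 V.
V_GS = 0.45 + 0.268 = 0.718 V.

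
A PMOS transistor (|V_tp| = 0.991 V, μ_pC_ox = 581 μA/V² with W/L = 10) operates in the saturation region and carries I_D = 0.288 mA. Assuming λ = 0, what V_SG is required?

V_SG = 1.31 V

k_p = μ_pC_ox · (W/L) = 5.81 mA/V².
In saturation I_D = ½ k_p (V_SG − |V_tp|)², so V_SG − |V_tp| = √(2 I_D / k_p) = √(2 × 0.288 / 5.81) = 0.315 V.
V_SG = 0.991 + 0.315 = 1.31 V.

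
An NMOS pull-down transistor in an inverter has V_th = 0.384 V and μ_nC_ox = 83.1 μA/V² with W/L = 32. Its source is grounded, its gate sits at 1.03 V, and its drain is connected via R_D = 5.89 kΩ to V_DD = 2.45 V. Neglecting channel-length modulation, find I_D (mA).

I_D = 0.370 mA

V_GS = V_G = 1.03 V, so V_ov = 1.03 − 0.384 = 0.646 V.
k_n = μ_nC_ox · (W/L) = 2.659 mA/V².
Assume saturation: I_D = ½ k_n V_ov² = 0.5 × 2.659 × 0.646² = 0.555 mA, giving V_DS = V_DD − I_D R_D = 2.45 − 0.555 × 5.89 = -0.818 V.
But -0.818 V < V_ov = 0.646 V, so the device is actually in triode.
In triode I_D = k_n[V_ov V_DS − ½ V_DS²] and I_D = (V_DD − V_DS)/R_D. Equating: 7.83 V_DS² − 11.12 V_DS + 2.45 = 0, giving V_DS = 0.273 V (the root below V_ov).
I_D = (2.45 − 0.273) / 5.89 = 0.37 mA.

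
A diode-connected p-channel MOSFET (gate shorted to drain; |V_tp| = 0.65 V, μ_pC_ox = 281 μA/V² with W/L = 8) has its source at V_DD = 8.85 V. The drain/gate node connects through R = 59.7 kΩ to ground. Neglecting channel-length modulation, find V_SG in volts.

V_SG = 0.992 V

With gate tied to drain, V_SG = V_SD ≥ V_SG − |V_tp|, so the device is in saturation.
k_p = μ_pC_ox · (W/L) = 2.248 mA/V².
KCL at the drain: ½ k_p (V_SG − |V_tp|)² = (V_DD − V_SG)/R.
Let x = V_SG − 0.65. Then 67.1 x² + x − 8.2 = 0, giving x = 0.342 V (positive root), so V_SG = 0.992 V.
I_D = (V_DD − V_SG)/R = (8.85 − 0.992) / 59.7 = 0.132 mA.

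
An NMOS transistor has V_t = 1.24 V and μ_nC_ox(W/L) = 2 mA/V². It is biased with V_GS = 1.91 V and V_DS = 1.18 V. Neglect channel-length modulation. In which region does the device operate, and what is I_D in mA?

V_ov = V_GS − V_t = 1.91 − 1.24 = 0.67 V.
Since V_DS = 1.18 V ≥ V_ov = 0.67 V, the device is in saturation.
I_D = ½ k_n V_ov² = 0.5 × 2 × 0.67² = 0.449 mA.

Saturation; I_D = 0.449 mA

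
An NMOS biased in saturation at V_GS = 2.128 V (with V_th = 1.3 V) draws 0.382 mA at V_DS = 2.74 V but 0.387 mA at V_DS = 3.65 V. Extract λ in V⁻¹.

With V_GS fixed, I_D ∝ (1 + λ V_DS) in saturation, so I_D2/I_D1 = (1 + λ V_DS2)/(1 + λ V_DS1).
0.387/0.382 = 1.013 = (1 + 3.65 λ)/(1 + 2.74 λ).
Solving: λ (I_D1 V_DS2 − I_D2 V_DS1) = I_D2 − I_D1, so λ = (0.387 − 0.382) / (0.382 × 3.65 − 0.387 × 2.74) = 0.005 / 0.334 = 0.015 V⁻¹.

λ = 0.0150 V⁻¹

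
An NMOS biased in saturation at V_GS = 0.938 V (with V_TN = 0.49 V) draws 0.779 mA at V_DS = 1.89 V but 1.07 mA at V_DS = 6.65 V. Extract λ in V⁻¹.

With V_GS fixed, I_D ∝ (1 + λ V_DS) in saturation, so I_D2/I_D1 = (1 + λ V_DS2)/(1 + λ V_DS1).
1.07/0.779 = 1.374 = (1 + 6.65 λ)/(1 + 1.89 λ).
Solving: λ (I_D1 V_DS2 − I_D2 V_DS1) = I_D2 − I_D1, so λ = (1.07 − 0.779) / (0.779 × 6.65 − 1.07 × 1.89) = 0.291 / 3.16 = 0.0921 V⁻¹.

λ = 0.0921 V⁻¹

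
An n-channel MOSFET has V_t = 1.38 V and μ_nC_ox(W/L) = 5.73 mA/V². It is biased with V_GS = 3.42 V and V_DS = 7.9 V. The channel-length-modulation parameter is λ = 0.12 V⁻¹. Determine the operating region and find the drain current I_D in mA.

V_ov = V_GS − V_t = 3.42 − 1.38 = 2.04 V.
Since V_DS = 7.9 V ≥ V_ov = 2.04 V, the device is in saturation.
I_D = ½ k_n V_ov² (1 + λ V_DS) = 0.5 × 5.73 × 2.04² × (1 + 0.12 × 7.9) = 23.2 mA.

Saturation; I_D = 23.2 mA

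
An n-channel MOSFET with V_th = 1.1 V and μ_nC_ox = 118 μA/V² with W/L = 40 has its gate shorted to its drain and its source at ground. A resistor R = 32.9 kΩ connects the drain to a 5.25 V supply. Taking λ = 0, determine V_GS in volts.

V_GS = 1.32 V

With gate tied to drain, V_GS = V_DS ≥ V_GS − V_th, so the device is in saturation.
k_n = μ_nC_ox · (W/L) = 4.72 mA/V².
KCL at the drain: ½ k_n (V_GS − V_th)² = (V_DD − V_GS)/R.
Let x = V_GS − 1.1. Then 77.6 x² + x − 4.15 = 0, giving x = 0.225 V (positive root), so V_GS = 1.32 V.
I_D = (V_DD − V_GS)/R = (5.25 − 1.32) / 32.9 = 0.119 mA.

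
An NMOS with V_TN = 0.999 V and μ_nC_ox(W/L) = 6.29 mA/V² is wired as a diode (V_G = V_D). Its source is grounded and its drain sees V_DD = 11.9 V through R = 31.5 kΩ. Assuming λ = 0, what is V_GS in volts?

With gate tied to drain, V_GS = V_DS ≥ V_GS − V_TN, so the device is in saturation.
KCL at the drain: ½ k_n (V_GS − V_TN)² = (V_DD − V_GS)/R.
Let x = V_GS − 0.999. Then 99.1 x² + x − 10.9 = 0, giving x = 0.327 V (positive root), so V_GS = 1.33 V.
I_D = (V_DD − V_GS)/R = (11.9 − 1.33) / 31.5 = 0.336 mA.

V_GS = 1.33 V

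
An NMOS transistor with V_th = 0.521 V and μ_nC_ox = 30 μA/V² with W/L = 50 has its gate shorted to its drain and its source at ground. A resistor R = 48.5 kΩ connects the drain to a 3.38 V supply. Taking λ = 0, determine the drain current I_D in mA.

With gate tied to drain, V_GS = V_DS ≥ V_GS − V_th, so the device is in saturation.
k_n = μ_nC_ox · (W/L) = 1.5 mA/V².
KCL at the drain: ½ k_n (V_GS − V_th)² = (V_DD − V_GS)/R.
Let x = V_GS − 0.521. Then 36.4 x² + x − 2.859 = 0, giving x = 0.267 V (positive root), so V_GS = 0.788 V.
I_D = (V_DD − V_GS)/R = (3.38 − 0.788) / 48.5 = 0.0534 mA.

I_D = 0.0534 mA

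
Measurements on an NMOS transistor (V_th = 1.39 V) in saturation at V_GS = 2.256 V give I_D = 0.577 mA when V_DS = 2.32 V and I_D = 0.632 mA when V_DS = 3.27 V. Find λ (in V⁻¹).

With V_GS fixed, I_D ∝ (1 + λ V_DS) in saturation, so I_D2/I_D1 = (1 + λ V_DS2)/(1 + λ V_DS1).
0.632/0.577 = 1.095 = (1 + 3.27 λ)/(1 + 2.32 λ).
Solving: λ (I_D1 V_DS2 − I_D2 V_DS1) = I_D2 − I_D1, so λ = (0.632 − 0.577) / (0.577 × 3.27 − 0.632 × 2.32) = 0.055 / 0.421 = 0.131 V⁻¹.

λ = 0.131 V⁻¹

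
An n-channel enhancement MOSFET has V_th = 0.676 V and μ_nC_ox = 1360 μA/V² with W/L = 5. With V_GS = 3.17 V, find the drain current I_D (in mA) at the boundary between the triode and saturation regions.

At the boundary V_DS = V_ov = V_GS − V_th = 3.17 − 0.676 = 2.49 V.
k_n = μ_nC_ox · (W/L) = 6.8 mA/V².
I_D = ½ k_n V_ov² = 0.5 × 6.8 × 2.49² = 21.1 mA.

I_D = 21.1 mA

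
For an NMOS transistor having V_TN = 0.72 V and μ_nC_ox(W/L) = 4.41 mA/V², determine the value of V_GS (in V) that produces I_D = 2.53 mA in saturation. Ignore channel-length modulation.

V_GS = 1.79 V

In saturation I_D = ½ k_n (V_GS − V_TN)², so V_GS − V_TN = √(2 I_D / k_n) = √(2 × 2.53 / 4.41) = 1.07 V.
V_GS = 0.72 + 1.07 = 1.79 V.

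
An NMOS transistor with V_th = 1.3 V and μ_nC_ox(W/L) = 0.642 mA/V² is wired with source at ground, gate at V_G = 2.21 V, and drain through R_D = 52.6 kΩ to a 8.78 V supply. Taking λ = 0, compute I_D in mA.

I_D = 0.161 mA

V_GS = V_G = 2.21 V, so V_ov = 2.21 − 1.3 = 0.91 V.
Assume saturation: I_D = ½ k_n V_ov² = 0.5 × 0.642 × 0.91² = 0.266 mA, giving V_DS = V_DD − I_D R_D = 8.78 − 0.266 × 52.6 = -5.2 V.
But -5.2 V < V_ov = 0.91 V, so the device is actually in triode.
In triode I_D = k_n[V_ov V_DS − ½ V_DS²] and I_D = (V_DD − V_DS)/R_D. Equating: 16.9 V_DS² − 31.73 V_DS + 8.78 = 0, giving V_DS = 0.337 V (the root below V_ov).
I_D = (8.78 − 0.337) / 52.6 = 0.161 mA.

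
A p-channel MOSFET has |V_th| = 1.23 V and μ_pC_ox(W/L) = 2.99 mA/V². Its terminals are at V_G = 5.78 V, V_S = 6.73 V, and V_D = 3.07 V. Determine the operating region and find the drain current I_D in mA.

Cutoff; I_D = 0 mA

V_SG = V_S − V_G = 6.73 − 5.78 = 0.95 V; V_SD = V_S − V_D = 6.73 − 3.07 = 3.66 V.
V_SG = 0.95 V < |V_th| = 1.23 V, so the transistor is in cutoff.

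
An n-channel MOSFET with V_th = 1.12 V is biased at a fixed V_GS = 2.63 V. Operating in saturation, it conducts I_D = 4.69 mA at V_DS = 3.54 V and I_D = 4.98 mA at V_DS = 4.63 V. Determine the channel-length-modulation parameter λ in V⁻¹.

With V_GS fixed, I_D ∝ (1 + λ V_DS) in saturation, so I_D2/I_D1 = (1 + λ V_DS2)/(1 + λ V_DS1).
4.98/4.69 = 1.062 = (1 + 4.63 λ)/(1 + 3.54 λ).
Solving: λ (I_D1 V_DS2 − I_D2 V_DS1) = I_D2 − I_D1, so λ = (4.98 − 4.69) / (4.69 × 4.63 − 4.98 × 3.54) = 0.29 / 4.09 = 0.071 V⁻¹.

λ = 0.0710 V⁻¹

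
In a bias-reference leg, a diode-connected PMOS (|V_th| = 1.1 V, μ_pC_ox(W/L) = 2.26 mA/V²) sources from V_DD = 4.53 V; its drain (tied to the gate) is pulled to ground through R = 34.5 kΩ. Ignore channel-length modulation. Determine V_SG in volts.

V_SG = 1.38 V

With gate tied to drain, V_SG = V_SD ≥ V_SG − |V_th|, so the device is in saturation.
KCL at the drain: ½ k_p (V_SG − |V_th|)² = (V_DD − V_SG)/R.
Let x = V_SG − 1.1. Then 39 x² + x − 3.43 = 0, giving x = 0.284 V (positive root), so V_SG = 1.38 V.
I_D = (V_DD − V_SG)/R = (4.53 − 1.38) / 34.5 = 0.0912 mA.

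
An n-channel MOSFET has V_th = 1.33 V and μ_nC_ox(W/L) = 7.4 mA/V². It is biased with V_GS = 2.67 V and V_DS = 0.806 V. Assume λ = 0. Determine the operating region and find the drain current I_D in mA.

V_ov = V_GS − V_th = 2.67 − 1.33 = 1.34 V.
Since V_DS = 0.806 V < V_ov = 1.34 V, the device is in the triode region.
I_D = k_n [V_ov · V_DS − ½ V_DS²] = 7.4 × [1.34 × 0.806 − 0.5 × 0.806²] = 5.59 mA.

Triode; I_D = 5.59 mA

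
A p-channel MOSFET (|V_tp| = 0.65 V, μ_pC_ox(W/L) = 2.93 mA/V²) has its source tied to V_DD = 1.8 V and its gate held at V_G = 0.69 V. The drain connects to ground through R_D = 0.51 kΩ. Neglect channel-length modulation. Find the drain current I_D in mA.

I_D = 0.310 mA

V_SG = V_DD − V_G = 1.8 − 0.69 = 1.11 V, so V_ov = 1.11 − 0.65 = 0.46 V.
Assume saturation: I_D = ½ k_p V_ov² = 0.5 × 2.93 × 0.46² = 0.31 mA, giving V_SD = V_DD − I_D R_D = 1.8 − 0.31 × 0.51 = 1.64 V.
V_SD = 1.64 V ≥ V_ov = 0.46 V, confirming saturation.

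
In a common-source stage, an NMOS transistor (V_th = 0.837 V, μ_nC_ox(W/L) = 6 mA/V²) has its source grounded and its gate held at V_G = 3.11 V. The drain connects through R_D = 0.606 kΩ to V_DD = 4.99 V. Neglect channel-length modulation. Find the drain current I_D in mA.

V_GS = V_G = 3.11 V, so V_ov = 3.11 − 0.837 = 2.27 V.
Assume saturation: I_D = ½ k_n V_ov² = 0.5 × 6 × 2.27² = 15.5 mA, giving V_DS = V_DD − I_D R_D = 4.99 − 15.5 × 0.606 = -4.4 V.
But -4.4 V < V_ov = 2.27 V, so the device is actually in triode.
In triode I_D = k_n[V_ov V_DS − ½ V_DS²] and I_D = (V_DD − V_DS)/R_D. Equating: 1.82 V_DS² − 9.265 V_DS + 4.99 = 0, giving V_DS = 0.612 V (the root below V_ov).
I_D = (4.99 − 0.612) / 0.606 = 7.22 mA.

I_D = 7.22 mA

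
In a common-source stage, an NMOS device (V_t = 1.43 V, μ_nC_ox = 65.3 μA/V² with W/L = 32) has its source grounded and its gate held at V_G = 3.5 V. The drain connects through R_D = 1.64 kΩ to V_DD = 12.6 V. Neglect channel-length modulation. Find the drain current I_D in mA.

I_D = 4.48 mA

V_GS = V_G = 3.5 V, so V_ov = 3.5 − 1.43 = 2.07 V.
k_n = μ_nC_ox · (W/L) = 2.09 mA/V².
Assume saturation: I_D = ½ k_n V_ov² = 0.5 × 2.09 × 2.07² = 4.48 mA, giving V_DS = V_DD − I_D R_D = 12.6 − 4.48 × 1.64 = 5.26 V.
V_DS = 5.26 V ≥ V_ov = 2.07 V, confirming saturation.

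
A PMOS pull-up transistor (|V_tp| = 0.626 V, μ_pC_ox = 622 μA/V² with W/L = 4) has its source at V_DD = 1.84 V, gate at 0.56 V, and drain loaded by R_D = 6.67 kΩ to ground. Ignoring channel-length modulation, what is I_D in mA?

V_SG = V_DD − V_G = 1.84 − 0.56 = 1.28 V, so V_ov = 1.28 − 0.626 = 0.654 V.
k_p = μ_pC_ox · (W/L) = 2.488 mA/V².
Assume saturation: I_D = ½ k_p V_ov² = 0.5 × 2.488 × 0.654² = 0.532 mA, giving V_SD = V_DD − I_D R_D = 1.84 − 0.532 × 6.67 = -1.71 V.
But -1.71 V < V_ov = 0.654 V, so the device is actually in triode.
In triode I_D = k_p[V_ov V_SD − ½ V_SD²] and I_D = (V_DD − V_SD)/R_D. Equating: 8.3 V_SD² − 11.85 V_SD + 1.84 = 0, giving V_SD = 0.177 V (the root below V_ov).
I_D = (1.84 − 0.177) / 6.67 = 0.249 mA.

I_D = 0.249 mA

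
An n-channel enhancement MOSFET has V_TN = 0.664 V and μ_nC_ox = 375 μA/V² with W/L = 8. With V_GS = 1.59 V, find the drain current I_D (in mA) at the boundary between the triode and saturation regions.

At the boundary V_DS = V_ov = V_GS − V_TN = 1.59 − 0.664 = 0.926 V.
k_n = μ_nC_ox · (W/L) = 3 mA/V².
I_D = ½ k_n V_ov² = 0.5 × 3 × 0.926² = 1.29 mA.

I_D = 1.29 mA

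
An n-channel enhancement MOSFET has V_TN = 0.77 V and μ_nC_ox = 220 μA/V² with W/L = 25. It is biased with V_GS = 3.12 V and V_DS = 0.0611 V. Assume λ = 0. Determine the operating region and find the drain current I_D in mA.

k_n = μ_nC_ox · (W/L) = 5.5 mA/V².
V_ov = V_GS − V_TN = 3.12 − 0.77 = 2.35 V.
Since V_DS = 0.0611 V < V_ov = 2.35 V, the device is in the triode region.
I_D = k_n [V_ov · V_DS − ½ V_DS²] = 5.5 × [2.35 × 0.0611 − 0.5 × 0.0611²] = 0.779 mA.

Triode; I_D = 0.779 mA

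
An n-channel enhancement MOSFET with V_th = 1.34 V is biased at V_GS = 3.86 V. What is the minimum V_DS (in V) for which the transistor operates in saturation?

V_DS,sat = 2.52 V

The boundary between triode and saturation is V_DS = V_GS − V_th = V_ov.
V_ov = 3.86 − 1.34 = 2.52 V.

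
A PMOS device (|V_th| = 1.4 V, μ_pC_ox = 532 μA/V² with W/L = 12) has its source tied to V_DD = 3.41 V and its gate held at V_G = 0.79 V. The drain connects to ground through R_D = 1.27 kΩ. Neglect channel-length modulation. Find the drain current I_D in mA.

V_SG = V_DD − V_G = 3.41 − 0.79 = 2.62 V, so V_ov = 2.62 − 1.4 = 1.22 V.
k_p = μ_pC_ox · (W/L) = 6.384 mA/V².
Assume saturation: I_D = ½ k_p V_ov² = 0.5 × 6.384 × 1.22² = 4.75 mA, giving V_SD = V_DD − I_D R_D = 3.41 − 4.75 × 1.27 = -2.62 V.
But -2.62 V < V_ov = 1.22 V, so the device is actually in triode.
In triode I_D = k_p[V_ov V_SD − ½ V_SD²] and I_D = (V_DD − V_SD)/R_D. Equating: 4.05 V_SD² − 10.89 V_SD + 3.41 = 0, giving V_SD = 0.362 V (the root below V_ov).
I_D = (3.41 − 0.362) / 1.27 = 2.4 mA.

I_D = 2.40 mA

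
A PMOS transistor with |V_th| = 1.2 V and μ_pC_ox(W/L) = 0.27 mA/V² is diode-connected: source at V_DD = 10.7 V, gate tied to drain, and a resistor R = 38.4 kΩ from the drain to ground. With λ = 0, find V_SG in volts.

With gate tied to drain, V_SG = V_SD ≥ V_SG − |V_th|, so the device is in saturation.
KCL at the drain: ½ k_p (V_SG − |V_th|)² = (V_DD − V_SG)/R.
Let x = V_SG − 1.2. Then 5.18 x² + x − 9.5 = 0, giving x = 1.26 V (positive root), so V_SG = 2.46 V.
I_D = (V_DD − V_SG)/R = (10.7 − 2.46) / 38.4 = 0.215 mA.

V_SG = 2.46 V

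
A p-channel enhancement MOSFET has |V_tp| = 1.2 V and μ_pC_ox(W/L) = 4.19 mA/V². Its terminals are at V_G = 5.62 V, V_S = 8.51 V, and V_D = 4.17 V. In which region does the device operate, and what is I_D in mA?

Saturation; I_D = 5.98 mA

V_SG = V_S − V_G = 8.51 − 5.62 = 2.89 V; V_SD = V_S − V_D = 8.51 − 4.17 = 4.34 V.
V_ov = V_SG − |V_tp| = 2.89 − 1.2 = 1.69 V.
Since V_SD = 4.34 V ≥ V_ov = 1.69 V, the device is in saturation.
I_D = ½ k_p V_ov² = 0.5 × 4.19 × 1.69² = 5.98 mA.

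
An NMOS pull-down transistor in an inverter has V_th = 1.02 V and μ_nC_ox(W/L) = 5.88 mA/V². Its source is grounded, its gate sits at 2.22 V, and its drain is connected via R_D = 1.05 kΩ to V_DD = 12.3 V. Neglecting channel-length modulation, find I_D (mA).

I_D = 4.23 mA

V_GS = V_G = 2.22 V, so V_ov = 2.22 − 1.02 = 1.2 V.
Assume saturation: I_D = ½ k_n V_ov² = 0.5 × 5.88 × 1.2² = 4.23 mA, giving V_DS = V_DD − I_D R_D = 12.3 − 4.23 × 1.05 = 7.85 V.
V_DS = 7.85 V ≥ V_ov = 1.2 V, confirming saturation.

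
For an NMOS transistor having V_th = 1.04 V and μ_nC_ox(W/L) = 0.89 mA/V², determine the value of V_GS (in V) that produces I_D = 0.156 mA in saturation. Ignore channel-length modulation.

V_GS = 1.63 V

In saturation I_D = ½ k_n (V_GS − V_th)², so V_GS − V_th = √(2 I_D / k_n) = √(2 × 0.156 / 0.89) = 0.592 V.
V_GS = 1.04 + 0.592 = 1.63 V.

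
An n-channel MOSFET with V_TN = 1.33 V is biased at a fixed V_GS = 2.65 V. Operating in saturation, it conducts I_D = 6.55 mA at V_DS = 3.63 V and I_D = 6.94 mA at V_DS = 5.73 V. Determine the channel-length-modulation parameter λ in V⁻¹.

With V_GS fixed, I_D ∝ (1 + λ V_DS) in saturation, so I_D2/I_D1 = (1 + λ V_DS2)/(1 + λ V_DS1).
6.94/6.55 = 1.06 = (1 + 5.73 λ)/(1 + 3.63 λ).
Solving: λ (I_D1 V_DS2 − I_D2 V_DS1) = I_D2 − I_D1, so λ = (6.94 − 6.55) / (6.55 × 5.73 − 6.94 × 3.63) = 0.39 / 12.3 = 0.0316 V⁻¹.

λ = 0.0316 V⁻¹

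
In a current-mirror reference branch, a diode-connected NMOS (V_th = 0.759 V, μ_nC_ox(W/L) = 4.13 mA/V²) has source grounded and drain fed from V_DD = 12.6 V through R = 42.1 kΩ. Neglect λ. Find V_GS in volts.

V_GS = 1.12 V

With gate tied to drain, V_GS = V_DS ≥ V_GS − V_th, so the device is in saturation.
KCL at the drain: ½ k_n (V_GS − V_th)² = (V_DD − V_GS)/R.
Let x = V_GS − 0.759. Then 86.9 x² + x − 11.84 = 0, giving x = 0.363 V (positive root), so V_GS = 1.12 V.
I_D = (V_DD − V_GS)/R = (12.6 − 1.12) / 42.1 = 0.273 mA.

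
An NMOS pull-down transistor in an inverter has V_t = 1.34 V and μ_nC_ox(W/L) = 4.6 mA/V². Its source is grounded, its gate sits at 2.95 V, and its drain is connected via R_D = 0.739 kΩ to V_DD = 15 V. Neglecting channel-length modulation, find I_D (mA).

V_GS = V_G = 2.95 V, so V_ov = 2.95 − 1.34 = 1.61 V.
Assume saturation: I_D = ½ k_n V_ov² = 0.5 × 4.6 × 1.61² = 5.96 mA, giving V_DS = V_DD − I_D R_D = 15 − 5.96 × 0.739 = 10.6 V.
V_DS = 10.6 V ≥ V_ov = 1.61 V, confirming saturation.

I_D = 5.96 mA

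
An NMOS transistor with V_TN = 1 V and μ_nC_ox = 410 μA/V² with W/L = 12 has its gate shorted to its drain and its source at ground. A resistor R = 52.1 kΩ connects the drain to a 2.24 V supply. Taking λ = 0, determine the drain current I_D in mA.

I_D = 0.0220 mA

With gate tied to drain, V_GS = V_DS ≥ V_GS − V_TN, so the device is in saturation.
k_n = μ_nC_ox · (W/L) = 4.92 mA/V².
KCL at the drain: ½ k_n (V_GS − V_TN)² = (V_DD − V_GS)/R.
Let x = V_GS − 1. Then 128 x² + x − 1.24 = 0, giving x = 0.0945 V (positive root), so V_GS = 1.09 V.
I_D = (V_DD − V_GS)/R = (2.24 − 1.09) / 52.1 = 0.022 mA.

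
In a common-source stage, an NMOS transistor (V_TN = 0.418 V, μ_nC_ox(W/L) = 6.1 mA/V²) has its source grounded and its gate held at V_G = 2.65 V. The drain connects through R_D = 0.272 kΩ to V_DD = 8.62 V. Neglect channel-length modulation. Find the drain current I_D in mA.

V_GS = V_G = 2.65 V, so V_ov = 2.65 − 0.418 = 2.23 V.
Assume saturation: I_D = ½ k_n V_ov² = 0.5 × 6.1 × 2.23² = 15.2 mA, giving V_DS = V_DD − I_D R_D = 8.62 − 15.2 × 0.272 = 4.49 V.
V_DS = 4.49 V ≥ V_ov = 2.23 V, confirming saturation.

I_D = 15.2 mA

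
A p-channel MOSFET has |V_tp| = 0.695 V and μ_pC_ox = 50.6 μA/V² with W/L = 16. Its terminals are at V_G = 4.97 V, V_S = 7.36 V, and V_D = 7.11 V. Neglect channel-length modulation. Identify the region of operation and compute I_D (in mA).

Triode; I_D = 0.318 mA

V_SG = V_S − V_G = 7.36 − 4.97 = 2.39 V; V_SD = V_S − V_D = 7.36 − 7.11 = 0.25 V.
k_p = μ_pC_ox · (W/L) = 0.8096 mA/V².
V_ov = V_SG − |V_tp| = 2.39 − 0.695 = 1.7 V.
Since V_SD = 0.25 V < V_ov = 1.7 V, the device is in the triode region.
I_D = k_p [V_ov · V_SD − ½ V_SD²] = 0.8096 × [1.7 × 0.25 − 0.5 × 0.25²] = 0.318 mA.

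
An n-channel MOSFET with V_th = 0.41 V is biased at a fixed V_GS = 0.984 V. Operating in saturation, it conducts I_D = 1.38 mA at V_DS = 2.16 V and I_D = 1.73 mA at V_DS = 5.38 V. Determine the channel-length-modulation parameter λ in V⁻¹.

λ = 0.0949 V⁻¹

With V_GS fixed, I_D ∝ (1 + λ V_DS) in saturation, so I_D2/I_D1 = (1 + λ V_DS2)/(1 + λ V_DS1).
1.73/1.38 = 1.254 = (1 + 5.38 λ)/(1 + 2.16 λ).
Solving: λ (I_D1 V_DS2 − I_D2 V_DS1) = I_D2 − I_D1, so λ = (1.73 − 1.38) / (1.38 × 5.38 − 1.73 × 2.16) = 0.35 / 3.69 = 0.0949 V⁻¹.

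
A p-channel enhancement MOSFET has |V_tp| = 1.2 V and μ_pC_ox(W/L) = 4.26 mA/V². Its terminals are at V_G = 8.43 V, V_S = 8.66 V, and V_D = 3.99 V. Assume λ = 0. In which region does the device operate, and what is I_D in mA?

V_SG = V_S − V_G = 8.66 − 8.43 = 0.23 V; V_SD = V_S − V_D = 8.66 − 3.99 = 4.67 V.
V_SG = 0.23 V < |V_tp| = 1.2 V, so the transistor is in cutoff.

Cutoff; I_D = 0 mA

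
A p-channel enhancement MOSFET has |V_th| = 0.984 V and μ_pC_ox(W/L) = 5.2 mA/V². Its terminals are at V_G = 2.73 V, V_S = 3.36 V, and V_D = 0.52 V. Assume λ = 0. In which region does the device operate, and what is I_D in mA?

V_SG = V_S − V_G = 3.36 − 2.73 = 0.63 V; V_SD = V_S − V_D = 3.36 − 0.52 = 2.84 V.
V_SG = 0.63 V < |V_th| = 0.984 V, so the transistor is in cutoff.

Cutoff; I_D = 0 mA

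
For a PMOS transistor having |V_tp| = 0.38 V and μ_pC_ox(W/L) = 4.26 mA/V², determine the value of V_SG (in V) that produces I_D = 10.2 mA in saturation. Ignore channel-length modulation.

In saturation I_D = ½ k_p (V_SG − |V_tp|)², so V_SG − |V_tp| = √(2 I_D / k_p) = √(2 × 10.2 / 4.26) = 2.19 V.
V_SG = 0.38 + 2.19 = 2.57 V.

V_SG = 2.57 V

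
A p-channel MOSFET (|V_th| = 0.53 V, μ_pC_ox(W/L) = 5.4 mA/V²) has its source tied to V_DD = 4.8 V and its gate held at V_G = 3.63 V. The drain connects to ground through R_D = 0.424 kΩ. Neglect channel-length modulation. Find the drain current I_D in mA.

I_D = 1.11 mA

V_SG = V_DD − V_G = 4.8 − 3.63 = 1.17 V, so V_ov = 1.17 − 0.53 = 0.64 V.
Assume saturation: I_D = ½ k_p V_ov² = 0.5 × 5.4 × 0.64² = 1.11 mA, giving V_SD = V_DD − I_D R_D = 4.8 − 1.11 × 0.424 = 4.33 V.
V_SD = 4.33 V ≥ V_ov = 0.64 V, confirming saturation.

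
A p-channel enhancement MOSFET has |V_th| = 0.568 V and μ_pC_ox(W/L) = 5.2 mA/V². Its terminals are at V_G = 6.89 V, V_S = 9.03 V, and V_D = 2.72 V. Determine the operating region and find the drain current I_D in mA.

Saturation; I_D = 6.43 mA

V_SG = V_S − V_G = 9.03 − 6.89 = 2.14 V; V_SD = V_S − V_D = 9.03 − 2.72 = 6.31 V.
V_ov = V_SG − |V_th| = 2.14 − 0.568 = 1.57 V.
Since V_SD = 6.31 V ≥ V_ov = 1.57 V, the device is in saturation.
I_D = ½ k_p V_ov² = 0.5 × 5.2 × 1.57² = 6.43 mA.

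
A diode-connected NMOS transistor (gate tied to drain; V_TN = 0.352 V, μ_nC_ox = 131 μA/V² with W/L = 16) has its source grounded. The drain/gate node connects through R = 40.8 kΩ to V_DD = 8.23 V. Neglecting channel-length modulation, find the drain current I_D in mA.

I_D = 0.183 mA

With gate tied to drain, V_GS = V_DS ≥ V_GS − V_TN, so the device is in saturation.
k_n = μ_nC_ox · (W/L) = 2.096 mA/V².
KCL at the drain: ½ k_n (V_GS − V_TN)² = (V_DD − V_GS)/R.
Let x = V_GS − 0.352. Then 42.8 x² + x − 7.878 = 0, giving x = 0.418 V (positive root), so V_GS = 0.77 V.
I_D = (V_DD − V_GS)/R = (8.23 − 0.77) / 40.8 = 0.183 mA.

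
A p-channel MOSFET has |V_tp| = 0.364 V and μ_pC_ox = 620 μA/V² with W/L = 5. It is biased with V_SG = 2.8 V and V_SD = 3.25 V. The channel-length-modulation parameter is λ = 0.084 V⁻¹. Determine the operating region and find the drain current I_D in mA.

k_p = μ_pC_ox · (W/L) = 3.1 mA/V².
V_ov = V_SG − |V_tp| = 2.8 − 0.364 = 2.44 V.
Since V_SD = 3.25 V ≥ V_ov = 2.44 V, the device is in saturation.
I_D = ½ k_p V_ov² (1 + λ V_SD) = 0.5 × 3.1 × 2.44² × (1 + 0.084 × 3.25) = 11.7 mA.

Saturation; I_D = 11.7 mA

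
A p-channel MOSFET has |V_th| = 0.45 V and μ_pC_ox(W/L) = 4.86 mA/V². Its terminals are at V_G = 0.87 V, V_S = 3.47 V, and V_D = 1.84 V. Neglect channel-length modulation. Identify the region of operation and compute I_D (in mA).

V_SG = V_S − V_G = 3.47 − 0.87 = 2.6 V; V_SD = V_S − V_D = 3.47 − 1.84 = 1.63 V.
V_ov = V_SG − |V_th| = 2.6 − 0.45 = 2.15 V.
Since V_SD = 1.63 V < V_ov = 2.15 V, the device is in the triode region.
I_D = k_p [V_ov · V_SD − ½ V_SD²] = 4.86 × [2.15 × 1.63 − 0.5 × 1.63²] = 10.6 mA.

Triode; I_D = 10.6 mA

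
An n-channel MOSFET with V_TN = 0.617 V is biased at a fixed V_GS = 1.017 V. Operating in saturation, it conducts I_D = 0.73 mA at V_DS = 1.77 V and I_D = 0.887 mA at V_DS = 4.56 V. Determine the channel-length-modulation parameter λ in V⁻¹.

λ = 0.0893 V⁻¹

With V_GS fixed, I_D ∝ (1 + λ V_DS) in saturation, so I_D2/I_D1 = (1 + λ V_DS2)/(1 + λ V_DS1).
0.887/0.73 = 1.215 = (1 + 4.56 λ)/(1 + 1.77 λ).
Solving: λ (I_D1 V_DS2 − I_D2 V_DS1) = I_D2 − I_D1, so λ = (0.887 − 0.73) / (0.73 × 4.56 − 0.887 × 1.77) = 0.157 / 1.76 = 0.0893 V⁻¹.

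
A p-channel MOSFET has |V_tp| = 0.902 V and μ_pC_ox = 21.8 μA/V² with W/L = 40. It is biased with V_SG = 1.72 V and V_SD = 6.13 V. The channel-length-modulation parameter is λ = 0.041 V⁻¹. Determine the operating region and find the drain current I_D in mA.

k_p = μ_pC_ox · (W/L) = 0.872 mA/V².
V_ov = V_SG − |V_tp| = 1.72 − 0.902 = 0.818 V.
Since V_SD = 6.13 V ≥ V_ov = 0.818 V, the device is in saturation.
I_D = ½ k_p V_ov² (1 + λ V_SD) = 0.5 × 0.872 × 0.818² × (1 + 0.041 × 6.13) = 0.365 mA.

Saturation; I_D = 0.365 mA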